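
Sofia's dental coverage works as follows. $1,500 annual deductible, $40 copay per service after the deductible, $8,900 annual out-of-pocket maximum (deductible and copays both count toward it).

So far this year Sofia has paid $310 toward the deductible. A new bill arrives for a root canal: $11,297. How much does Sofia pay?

$1,230

Deductible still to meet: $1,500 − $310 = $1,190.
The remaining $10,107 (= $11,297 − $1,190) moves to the copay.
Copay on this service: $40.
That puts the patient's cost at $1,190 + $40 = $1,230 before any cap.
Total out-of-pocket so far would be $310 + $1,230 = $1,540, below the $8,900 cap — no reduction.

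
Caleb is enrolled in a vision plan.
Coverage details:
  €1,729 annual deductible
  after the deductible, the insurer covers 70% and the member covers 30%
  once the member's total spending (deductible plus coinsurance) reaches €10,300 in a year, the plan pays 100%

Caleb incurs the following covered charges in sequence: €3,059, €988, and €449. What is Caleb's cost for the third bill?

€134.70

#1 (€3,059): €1,729 to deductible, leaving €1,330; coinsurance €1,330 × 30% = €399. Member owes €2,128 (running OOP €2,128).
#2 (€988): deductible already satisfied, so member's share is 30% × €988 = €296.40. Cost to member: €296.40. OOP to date €2,424.40.
#3 (€449): deductible met; 30% of €449 = €134.70. Member owes €134.70 (running OOP €2,559.10).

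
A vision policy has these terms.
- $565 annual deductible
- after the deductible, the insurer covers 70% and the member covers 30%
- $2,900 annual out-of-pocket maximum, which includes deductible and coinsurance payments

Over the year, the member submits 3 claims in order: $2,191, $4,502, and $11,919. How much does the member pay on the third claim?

$496.60

#1 ($2,191): $565 to deductible, leaving $1,626; coinsurance $1,626 × 30% = $487.80. Cost to member: $1,052.80. OOP to date $1,052.80.
#2 ($4,502): deductible met; 30% of $4,502 = $1,350.60. Cost to member: $1,350.60. OOP to date $2,403.40.
#3 ($11,919): deductible already satisfied, so member's share is 30% × $11,919 = $3,575.70. Adding that to $2,403.40 gives $5,979.10, past the $2,900 cap; member pays only $2,900 − $2,403.40 = $496.60.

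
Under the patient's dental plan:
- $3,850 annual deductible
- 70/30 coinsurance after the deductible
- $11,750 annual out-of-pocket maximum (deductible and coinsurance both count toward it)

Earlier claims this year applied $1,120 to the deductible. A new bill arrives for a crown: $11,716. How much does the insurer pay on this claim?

$6,290.20

$1,120 of the $3,850 deductible is already met, leaving $2,730.
That leaves $11,716 − $2,730 = $8,986 for coinsurance.
30% of $8,986 = $2,695.80 falls to the patient.
That puts the patient's cost at $2,730 + $2,695.80 = $5,425.80 before any cap.
Total out-of-pocket so far would be $1,120 + $5,425.80 = $6,545.80, below the $11,750 cap — no reduction.
Insurer pays the balance: $11,716 − $5,425.80 = $6,290.20.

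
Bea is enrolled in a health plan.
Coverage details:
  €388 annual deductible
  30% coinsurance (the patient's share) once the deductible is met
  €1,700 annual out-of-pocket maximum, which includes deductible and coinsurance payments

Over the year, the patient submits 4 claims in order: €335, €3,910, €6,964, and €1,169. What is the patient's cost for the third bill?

Claim 1 — €335: entire amount goes to the deductible. Patient owes €335 (running OOP €335).
Claim 2 — €3,910: €53 finishes the deductible; €3,857 goes to coinsurance; patient's 30% is €1,157.10. Patient pays €1,210.10; OOP now €1,545.10.
Claim 3 — €6,964: deductible met; 30% of €6,964 = €2,089.20. Adding that to €1,545.10 gives €3,634.30, past the €1,700 cap; patient pays only €1,700 − €1,545.10 = €154.90.

€154.90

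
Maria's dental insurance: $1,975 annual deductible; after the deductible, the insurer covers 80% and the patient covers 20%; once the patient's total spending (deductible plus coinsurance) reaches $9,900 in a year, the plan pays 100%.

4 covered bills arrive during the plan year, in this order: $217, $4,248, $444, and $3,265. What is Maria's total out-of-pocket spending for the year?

Claim 1 ($217): fully absorbed by the deductible. Patient pays $217; OOP now $217.
Claim 2 ($4,248): deductible takes $1,758, $2,490 remains; patient's 20% is $498. Patient owes $2,256 (running OOP $2,473).
Claim 3 ($444): 20% coinsurance on $444 = $88.80. Patient pays $88.80; OOP now $2,561.80.
Claim 4 ($3,265): deductible met; 20% of $3,265 = $653. Patient owes $653 (running OOP $3,214.80).
Total paid by the patient: $217 + $2,256 + $88.80 + $653 = $3,214.80.

$3,214.80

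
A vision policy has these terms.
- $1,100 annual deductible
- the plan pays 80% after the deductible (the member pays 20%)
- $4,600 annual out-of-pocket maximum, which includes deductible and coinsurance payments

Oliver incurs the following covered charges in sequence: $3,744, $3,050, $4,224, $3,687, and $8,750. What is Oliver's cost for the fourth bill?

$737.40

Claim 1 — $3,744: $1,100 to deductible, leaving $2,644; 20% of $2,644 = $528.80. Member pays $1,628.80; OOP now $1,628.80.
Claim 2 — $3,050: deductible already satisfied, so member's share is 20% × $3,050 = $610. Member owes $610 (running OOP $2,238.80).
Claim 3 — $4,224: 20% coinsurance on $4,224 = $844.80. Member owes $844.80 (running OOP $3,083.60).
Claim 4 — $3,687: deductible already satisfied, so member's share is 20% × $3,687 = $737.40. Cost to member: $737.40. OOP to date $3,821.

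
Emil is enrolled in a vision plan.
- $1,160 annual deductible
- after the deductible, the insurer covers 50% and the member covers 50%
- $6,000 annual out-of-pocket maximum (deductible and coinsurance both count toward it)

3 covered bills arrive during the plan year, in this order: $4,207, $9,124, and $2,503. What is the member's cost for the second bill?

$3,316.50

Bill 1, $4,207: deductible takes $1,160, $3,047 remains; member's 50% is $1,523.50. Member pays $2,683.50; OOP now $2,683.50.
Bill 2, $9,124: deductible met; 50% of $9,124 = $4,562. That would push OOP to $7,245.50, over the $6,000 cap, so member pays $6,000 − $2,683.50 = $3,316.50.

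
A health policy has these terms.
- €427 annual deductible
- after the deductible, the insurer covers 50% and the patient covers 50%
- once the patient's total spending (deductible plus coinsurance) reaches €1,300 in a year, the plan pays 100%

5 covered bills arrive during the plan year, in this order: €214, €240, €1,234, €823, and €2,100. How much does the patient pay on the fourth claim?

€242.50

Claim 1 (€214): all of it applies to the deductible. Patient pays €214; OOP now €214.
Claim 2 (€240): €213 to deductible, leaving €27; coinsurance €27 × 50% = €13.50. Cost to patient: €226.50. OOP to date €440.50.
Claim 3 (€1,234): deductible met; 50% of €1,234 = €617. Patient owes €617 (running OOP €1,057.50).
Claim 4 (€823): deductible already satisfied, so patient's share is 50% × €823 = €411.50. Adding that to €1,057.50 gives €1,469, past the €1,300 cap; patient pays only €1,300 − €1,057.50 = €242.50.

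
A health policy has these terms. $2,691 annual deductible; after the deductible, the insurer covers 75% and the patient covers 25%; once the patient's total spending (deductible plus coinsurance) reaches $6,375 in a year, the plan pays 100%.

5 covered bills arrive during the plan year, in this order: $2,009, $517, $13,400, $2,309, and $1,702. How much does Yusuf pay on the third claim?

Bill 1, $2,009: entire amount goes to the deductible. Patient pays $2,009; OOP now $2,009.
Bill 2, $517: all of it applies to the deductible. Patient pays $517; OOP now $2,526.
Bill 3, $13,400: $165 to deductible, leaving $13,235; 25% of $13,235 = $3,308.75. Cost to patient: $3,473.75. OOP to date $5,999.75.

$3,473.75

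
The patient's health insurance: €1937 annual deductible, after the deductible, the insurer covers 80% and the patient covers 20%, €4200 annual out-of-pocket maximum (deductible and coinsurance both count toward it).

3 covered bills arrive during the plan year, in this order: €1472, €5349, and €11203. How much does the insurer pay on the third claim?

€9916.80

#1 (€1472): all of it applies to the deductible. Cost to patient: €1472. OOP to date €1472. Insurer: €1472 − €1472 = €0.
#2 (€5349): €465 finishes the deductible; €4884 goes to coinsurance; coinsurance €4884 × 20% = €976.80. Patient pays €1441.80; OOP now €2913.80. Insurer: €5349 − €1441.80 = €3907.20.
#3 (€11203): deductible met; 20% of €11203 = €2240.60. OOP would hit €5154.40 > €4200, so the cap limits the patient to €4200 − €2913.80 = €1286.20. Insurer: €11203 − €1286.20 = €9916.80.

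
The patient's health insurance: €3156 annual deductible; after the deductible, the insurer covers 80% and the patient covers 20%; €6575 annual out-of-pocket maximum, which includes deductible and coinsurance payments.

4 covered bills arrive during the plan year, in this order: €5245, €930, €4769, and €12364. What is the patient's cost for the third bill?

Bill 1, €5245: €3156 to deductible, leaving €2089; patient's 20% is €417.80. Patient pays €3573.80; OOP now €3573.80.
Bill 2, €930: deductible met; 20% of €930 = €186. Patient pays €186; OOP now €3759.80.
Bill 3, €4769: deductible already satisfied, so patient's share is 20% × €4769 = €953.80. Patient pays €953.80; OOP now €4713.60.

€953.80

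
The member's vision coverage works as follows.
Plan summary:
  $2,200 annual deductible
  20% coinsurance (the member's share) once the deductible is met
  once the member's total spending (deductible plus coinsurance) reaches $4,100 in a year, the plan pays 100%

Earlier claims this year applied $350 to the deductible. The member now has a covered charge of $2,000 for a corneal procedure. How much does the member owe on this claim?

$1,880

Deductible still to meet: $2,200 − $350 = $1,850.
The remaining $150 (= $2,000 − $1,850) moves to coinsurance.
20% of $150 = $30 falls to the member.
Member responsibility before any cap: $1,850 + $30 = $1,880.
Year-to-date out-of-pocket becomes $350 + $1,880 = $2,230, still under the $4,100 maximum, so no cap applies.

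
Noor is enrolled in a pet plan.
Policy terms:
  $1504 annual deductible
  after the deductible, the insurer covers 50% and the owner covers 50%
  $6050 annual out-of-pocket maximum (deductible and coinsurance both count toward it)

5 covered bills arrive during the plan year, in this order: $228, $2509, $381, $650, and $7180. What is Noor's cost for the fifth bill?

Bill 1, $228: entire amount goes to the deductible. Owner pays $228; OOP now $228.
Bill 2, $2509: deductible takes $1276, $1233 remains; 50% of $1233 = $616.50. Owner owes $1892.50 (running OOP $2120.50).
Bill 3, $381: deductible met; 50% of $381 = $190.50. Cost to owner: $190.50. OOP to date $2311.
Bill 4, $650: deductible met; 50% of $650 = $325. Cost to owner: $325. OOP to date $2636.
Bill 5, $7180: 50% coinsurance on $7180 = $3590. That would push OOP to $6226, over the $6050 cap, so owner pays $6050 − $2636 = $3414.

$3414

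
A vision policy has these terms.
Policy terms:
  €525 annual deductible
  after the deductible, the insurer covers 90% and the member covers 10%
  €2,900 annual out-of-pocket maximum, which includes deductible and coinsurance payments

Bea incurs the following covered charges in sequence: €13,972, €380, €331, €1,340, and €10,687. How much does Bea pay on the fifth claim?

€825.20

#1 (€13,972): €525 finishes the deductible; €13,447 goes to coinsurance; member's 10% is €1,344.70. Member owes €1,869.70 (running OOP €1,869.70).
#2 (€380): 10% coinsurance on €380 = €38. Cost to member: €38. OOP to date €1,907.70.
#3 (€331): deductible already satisfied, so member's share is 10% × €331 = €33.10. Member owes €33.10 (running OOP €1,940.80).
#4 (€1,340): deductible met; 10% of €1,340 = €134. Cost to member: €134. OOP to date €2,074.80.
#5 (€10,687): deductible already satisfied, so member's share is 10% × €10,687 = €1,068.70. OOP would hit €3,143.50 > €2,900, so the cap limits the member to €2,900 − €2,074.80 = €825.20.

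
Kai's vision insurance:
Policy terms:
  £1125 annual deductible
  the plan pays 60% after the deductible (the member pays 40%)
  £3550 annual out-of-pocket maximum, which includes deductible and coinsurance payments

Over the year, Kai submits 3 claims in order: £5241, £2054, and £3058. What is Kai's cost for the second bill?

Bill 1, £5241: £1125 to deductible, leaving £4116; coinsurance £4116 × 40% = £1646.40. Cost to member: £2771.40. OOP to date £2771.40.
Bill 2, £2054: 40% coinsurance on £2054 = £821.60. OOP would hit £3593 > £3550, so the cap limits the member to £3550 − £2771.40 = £778.60.

£778.60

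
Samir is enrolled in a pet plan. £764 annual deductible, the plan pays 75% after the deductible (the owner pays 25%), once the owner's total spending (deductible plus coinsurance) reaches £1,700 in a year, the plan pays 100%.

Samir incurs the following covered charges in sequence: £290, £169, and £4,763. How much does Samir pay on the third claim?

Claim 1 — £290: entire amount goes to the deductible. Cost to owner: £290. OOP to date £290.
Claim 2 — £169: fully absorbed by the deductible. Owner owes £169 (running OOP £459).
Claim 3 — £4,763: deductible takes £305, £4,458 remains; owner's 25% is £1,114.50. Deductible plus coinsurance: £305 + £1,114.50 = £1,419.50. That would push OOP to £1,878.50, over the £1,700 cap, so owner pays £1,700 − £459 = £1,241.

£1,241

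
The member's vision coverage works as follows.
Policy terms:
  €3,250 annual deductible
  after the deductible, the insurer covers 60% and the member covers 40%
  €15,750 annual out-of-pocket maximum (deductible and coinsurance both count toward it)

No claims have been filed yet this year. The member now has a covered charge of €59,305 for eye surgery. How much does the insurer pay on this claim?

€43,555

The full €3,250 deductible is still open; €3,250 of this bill applies to it.
After the €3,250 deductible portion, €59,305 − €3,250 = €56,055 is subject to coinsurance.
40% of €56,055 = €22,422 falls to the member.
Member responsibility before any cap: €3,250 + €22,422 = €25,672.
That would bring total out-of-pocket to €25,672, past the €15,750 cap. The member is capped at €15,750 − €0 = €15,750 on this claim.
The plan picks up €59,305 − €15,750 = €43,555.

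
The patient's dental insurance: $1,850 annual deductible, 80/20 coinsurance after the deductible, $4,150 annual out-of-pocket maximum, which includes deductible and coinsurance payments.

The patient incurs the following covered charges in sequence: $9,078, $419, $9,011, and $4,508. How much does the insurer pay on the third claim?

$8,240.40

Claim 1 ($9,078): deductible takes $1,850, $7,228 remains; 20% of $7,228 = $1,445.60. Patient owes $3,295.60 (running OOP $3,295.60). Plan pays $9,078 − $3,295.60 = $5,782.40.
Claim 2 ($419): 20% coinsurance on $419 = $83.80. Cost to patient: $83.80. OOP to date $3,379.40. Insurer: $419 − $83.80 = $335.20.
Claim 3 ($9,011): 20% coinsurance on $9,011 = $1,802.20. That would push OOP to $5,181.60, over the $4,150 cap, so patient pays $4,150 − $3,379.40 = $770.60. Insurer: $9,011 − $770.60 = $8,240.40.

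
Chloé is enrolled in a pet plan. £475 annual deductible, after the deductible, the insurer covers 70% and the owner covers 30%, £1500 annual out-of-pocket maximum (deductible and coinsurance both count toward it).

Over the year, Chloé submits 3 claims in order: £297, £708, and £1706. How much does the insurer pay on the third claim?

#1 (£297): entire amount goes to the deductible. Cost to owner: £297. OOP to date £297. Plan pays £297 − £297 = £0.
#2 (£708): £178 to deductible, leaving £530; 30% of £530 = £159. Owner pays £337; OOP now £634. Plan pays £708 − £337 = £371.
#3 (£1706): deductible met; 30% of £1706 = £511.80. Owner owes £511.80 (running OOP £1145.80). Insurer: £1706 − £511.80 = £1194.20.

£1194.20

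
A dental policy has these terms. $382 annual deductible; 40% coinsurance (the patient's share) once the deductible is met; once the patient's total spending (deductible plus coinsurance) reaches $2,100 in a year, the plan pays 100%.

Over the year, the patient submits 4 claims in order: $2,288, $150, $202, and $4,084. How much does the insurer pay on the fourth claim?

$3,269.20

Claim 1 ($2,288): deductible takes $382, $1,906 remains; 40% of $1,906 = $762.40. Cost to patient: $1,144.40. OOP to date $1,144.40. Plan pays $2,288 − $1,144.40 = $1,143.60.
Claim 2 ($150): deductible already satisfied, so patient's share is 40% × $150 = $60. Patient pays $60; OOP now $1,204.40. Plan pays $150 − $60 = $90.
Claim 3 ($202): deductible met; 40% of $202 = $80.80. Cost to patient: $80.80. OOP to date $1,285.20. Insurer: $202 − $80.80 = $121.20.
Claim 4 ($4,084): deductible met; 40% of $4,084 = $1,633.60. OOP would hit $2,918.80 > $2,100, so the cap limits the patient to $2,100 − $1,285.20 = $814.80. Plan pays $4,084 − $814.80 = $3,269.20.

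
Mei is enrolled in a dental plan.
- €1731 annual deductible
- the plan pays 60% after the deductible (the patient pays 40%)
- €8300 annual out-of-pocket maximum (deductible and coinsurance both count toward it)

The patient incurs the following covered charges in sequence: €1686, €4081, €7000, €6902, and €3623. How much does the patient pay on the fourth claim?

€2154.60

Claim 1 — €1686: entire amount goes to the deductible. Patient owes €1686 (running OOP €1686).
Claim 2 — €4081: deductible takes €45, €4036 remains; coinsurance €4036 × 40% = €1614.40. Patient pays €1659.40; OOP now €3345.40.
Claim 3 — €7000: deductible already satisfied, so patient's share is 40% × €7000 = €2800. Cost to patient: €2800. OOP to date €6145.40.
Claim 4 — €6902: deductible met; 40% of €6902 = €2760.80. OOP would hit €8906.20 > €8300, so the cap limits the patient to €8300 − €6145.40 = €2154.60.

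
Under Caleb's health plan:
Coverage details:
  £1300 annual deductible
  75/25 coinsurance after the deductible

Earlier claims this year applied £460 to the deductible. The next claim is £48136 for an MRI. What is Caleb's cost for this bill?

£12664

Remaining deductible: £1300 − £460 = £840.
That leaves £48136 − £840 = £47296 for coinsurance.
25% of £47296 = £11824 falls to the patient.
Patient responsibility: £840 + £11824 = £12664.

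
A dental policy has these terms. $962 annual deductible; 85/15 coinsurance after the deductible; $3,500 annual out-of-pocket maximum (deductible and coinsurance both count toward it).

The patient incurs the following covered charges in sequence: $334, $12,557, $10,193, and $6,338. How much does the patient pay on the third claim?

Claim 1 — $334: entire amount goes to the deductible. Patient pays $334; OOP now $334.
Claim 2 — $12,557: $628 to deductible, leaving $11,929; 15% of $11,929 = $1,789.35. Patient owes $2,417.35 (running OOP $2,751.35).
Claim 3 — $10,193: deductible already satisfied, so patient's share is 15% × $10,193 = $1,528.95. That would push OOP to $4,280.30, over the $3,500 cap, so patient pays $3,500 − $2,751.35 = $748.65.

$748.65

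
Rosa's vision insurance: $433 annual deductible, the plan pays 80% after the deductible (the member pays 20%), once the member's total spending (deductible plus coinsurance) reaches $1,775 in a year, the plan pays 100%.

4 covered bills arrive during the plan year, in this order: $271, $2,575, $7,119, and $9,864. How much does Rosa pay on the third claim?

Claim 1 ($271): all of it applies to the deductible. Member owes $271 (running OOP $271).
Claim 2 ($2,575): $162 finishes the deductible; $2,413 goes to coinsurance; coinsurance $2,413 × 20% = $482.60. Member pays $644.60; OOP now $915.60.
Claim 3 ($7,119): deductible met; 20% of $7,119 = $1,423.80. That would push OOP to $2,339.40, over the $1,775 cap, so member pays $1,775 − $915.60 = $859.40.

$859.40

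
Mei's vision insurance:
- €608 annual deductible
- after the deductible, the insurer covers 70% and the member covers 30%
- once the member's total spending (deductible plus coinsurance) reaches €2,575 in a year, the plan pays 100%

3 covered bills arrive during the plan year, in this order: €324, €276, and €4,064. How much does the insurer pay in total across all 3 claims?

Bill 1, €324: all of it applies to the deductible. Cost to member: €324. OOP to date €324. Plan pays €324 − €324 = €0.
Bill 2, €276: entire amount goes to the deductible. Cost to member: €276. OOP to date €600. Insurer: €276 − €276 = €0.
Bill 3, €4,064: deductible takes €8, €4,056 remains; 30% of €4,056 = €1,216.80. Member pays €1,224.80; OOP now €1,824.80. Insurer: €4,064 − €1,224.80 = €2,839.20.
Insurer total = bills − member's total = €4,664 − €1,824.80 = €2,839.20.

€2,839.20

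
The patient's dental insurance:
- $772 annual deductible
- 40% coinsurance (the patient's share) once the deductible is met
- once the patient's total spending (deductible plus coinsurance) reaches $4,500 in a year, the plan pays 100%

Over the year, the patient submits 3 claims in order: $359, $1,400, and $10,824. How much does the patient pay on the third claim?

$3,333.20

#1 ($359): all of it applies to the deductible. Patient owes $359 (running OOP $359).
#2 ($1,400): deductible takes $413, $987 remains; patient's 40% is $394.80. Cost to patient: $807.80. OOP to date $1,166.80.
#3 ($10,824): 40% coinsurance on $10,824 = $4,329.60. Adding that to $1,166.80 gives $5,496.40, past the $4,500 cap; patient pays only $4,500 − $1,166.80 = $3,333.20.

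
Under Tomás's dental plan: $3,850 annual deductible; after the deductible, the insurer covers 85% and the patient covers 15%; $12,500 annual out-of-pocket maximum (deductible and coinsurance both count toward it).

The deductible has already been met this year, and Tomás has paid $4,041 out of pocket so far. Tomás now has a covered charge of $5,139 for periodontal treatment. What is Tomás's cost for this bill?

The deductible is already satisfied, so the full bill goes to coinsurance.
Coinsurance: $5,139 × 15% = $770.85.
Cumulative spending $4,041 + $770.85 = $4,811.85 stays under the $12,500 maximum.

$770.85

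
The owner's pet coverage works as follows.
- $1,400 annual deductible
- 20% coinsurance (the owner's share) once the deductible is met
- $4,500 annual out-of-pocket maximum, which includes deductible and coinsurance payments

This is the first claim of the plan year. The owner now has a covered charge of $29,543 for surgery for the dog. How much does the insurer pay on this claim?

The full $1,400 deductible is still open; $1,400 of this bill applies to it.
That leaves $29,543 − $1,400 = $28,143 for coinsurance.
Coinsurance: $28,143 × 20% = $5,628.60.
That puts the owner's cost at $1,400 + $5,628.60 = $7,028.60 before any cap.
That would bring total out-of-pocket to $7,028.60, past the $4,500 cap. The owner is capped at $4,500 − $0 = $4,500 on this claim.
The plan picks up $29,543 − $4,500 = $25,043.

$25,043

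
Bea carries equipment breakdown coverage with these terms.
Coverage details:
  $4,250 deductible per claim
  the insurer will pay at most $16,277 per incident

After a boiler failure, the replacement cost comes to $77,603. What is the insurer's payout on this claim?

$16,277

Subtract the deductible: $77,603 − $4,250 = $73,353.
$73,353 exceeds the $16,277 limit, so the insurer pays the limit: $16,277.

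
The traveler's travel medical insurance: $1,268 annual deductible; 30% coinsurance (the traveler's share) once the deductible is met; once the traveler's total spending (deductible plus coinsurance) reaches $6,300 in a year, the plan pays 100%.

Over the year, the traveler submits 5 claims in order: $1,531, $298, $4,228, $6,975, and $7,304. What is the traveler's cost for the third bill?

$1,268.40

Bill 1, $1,531: deductible takes $1,268, $263 remains; 30% of $263 = $78.90. Traveler pays $1,346.90; OOP now $1,346.90.
Bill 2, $298: deductible met; 30% of $298 = $89.40. Traveler owes $89.40 (running OOP $1,436.30).
Bill 3, $4,228: deductible met; 30% of $4,228 = $1,268.40. Cost to traveler: $1,268.40. OOP to date $2,704.70.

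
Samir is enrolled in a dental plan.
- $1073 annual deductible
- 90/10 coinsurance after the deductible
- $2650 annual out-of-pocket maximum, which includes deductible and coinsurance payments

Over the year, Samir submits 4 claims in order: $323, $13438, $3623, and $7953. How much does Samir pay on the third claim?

Claim 1 ($323): fully absorbed by the deductible. Cost to patient: $323. OOP to date $323.
Claim 2 ($13438): $750 finishes the deductible; $12688 goes to coinsurance; coinsurance $12688 × 10% = $1268.80. Patient owes $2018.80 (running OOP $2341.80).
Claim 3 ($3623): deductible already satisfied, so patient's share is 10% × $3623 = $362.30. Adding that to $2341.80 gives $2704.10, past the $2650 cap; patient pays only $2650 − $2341.80 = $308.20.

$308.20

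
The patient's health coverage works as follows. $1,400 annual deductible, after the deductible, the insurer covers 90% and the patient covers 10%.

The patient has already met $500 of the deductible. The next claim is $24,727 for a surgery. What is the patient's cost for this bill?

$3,282.70

$500 of the $1,400 deductible is already met, leaving $900.
The remaining $23,827 (= $24,727 − $900) moves to coinsurance.
10% of $23,827 = $2,382.70 falls to the patient.
So the patient owes $900 + $2,382.70 = $3,282.70.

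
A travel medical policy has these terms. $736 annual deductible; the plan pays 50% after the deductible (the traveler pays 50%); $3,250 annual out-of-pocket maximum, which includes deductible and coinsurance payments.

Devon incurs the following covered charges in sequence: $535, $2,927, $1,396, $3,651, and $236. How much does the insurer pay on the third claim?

$698

Claim 1 — $535: all of it applies to the deductible. Cost to traveler: $535. OOP to date $535. Plan pays $535 − $535 = $0.
Claim 2 — $2,927: $201 to deductible, leaving $2,726; traveler's 50% is $1,363. Cost to traveler: $1,564. OOP to date $2,099. Plan pays $2,927 − $1,564 = $1,363.
Claim 3 — $1,396: deductible already satisfied, so traveler's share is 50% × $1,396 = $698. Traveler pays $698; OOP now $2,797. Insurer: $1,396 − $698 = $698.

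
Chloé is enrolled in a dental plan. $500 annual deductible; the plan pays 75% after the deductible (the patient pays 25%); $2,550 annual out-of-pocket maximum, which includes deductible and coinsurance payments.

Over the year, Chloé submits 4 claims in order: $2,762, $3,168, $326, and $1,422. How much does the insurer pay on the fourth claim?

$1,066.50

Bill 1, $2,762: $500 to deductible, leaving $2,262; coinsurance $2,262 × 25% = $565.50. Patient owes $1,065.50 (running OOP $1,065.50). Plan pays $2,762 − $1,065.50 = $1,696.50.
Bill 2, $3,168: deductible met; 25% of $3,168 = $792. Patient owes $792 (running OOP $1,857.50). Insurer: $3,168 − $792 = $2,376.
Bill 3, $326: deductible met; 25% of $326 = $81.50. Cost to patient: $81.50. OOP to date $1,939. Insurer: $326 − $81.50 = $244.50.
Bill 4, $1,422: deductible met; 25% of $1,422 = $355.50. Patient owes $355.50 (running OOP $2,294.50). Insurer: $1,422 − $355.50 = $1,066.50.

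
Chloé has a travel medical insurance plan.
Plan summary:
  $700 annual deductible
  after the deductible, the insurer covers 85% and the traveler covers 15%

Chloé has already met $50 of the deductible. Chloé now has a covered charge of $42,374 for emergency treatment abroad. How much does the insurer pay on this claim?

$50 of the $700 deductible is already met, leaving $650.
After the $650 deductible portion, $42,374 − $650 = $41,724 is subject to coinsurance.
15% of $41,724 = $6,258.60 falls to the traveler.
Traveler responsibility: $650 + $6,258.60 = $6,908.60.
The insurer covers the remainder: $42,374 − $6,908.60 = $35,465.40.

$35,465.40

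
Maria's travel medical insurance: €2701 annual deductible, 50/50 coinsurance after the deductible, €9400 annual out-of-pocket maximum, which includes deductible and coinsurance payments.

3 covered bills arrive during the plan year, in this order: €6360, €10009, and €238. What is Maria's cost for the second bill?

Claim 1 — €6360: €2701 to deductible, leaving €3659; 50% of €3659 = €1829.50. Cost to traveler: €4530.50. OOP to date €4530.50.
Claim 2 — €10009: deductible already satisfied, so traveler's share is 50% × €10009 = €5004.50. Adding that to €4530.50 gives €9535, past the €9400 cap; traveler pays only €9400 − €4530.50 = €4869.50.

€4869.50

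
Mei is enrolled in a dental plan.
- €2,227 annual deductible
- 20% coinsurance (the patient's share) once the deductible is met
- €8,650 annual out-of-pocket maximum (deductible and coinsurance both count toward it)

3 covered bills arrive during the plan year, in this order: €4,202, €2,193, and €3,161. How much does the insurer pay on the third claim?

€2,528.80

Claim 1 (€4,202): deductible takes €2,227, €1,975 remains; coinsurance €1,975 × 20% = €395. Patient pays €2,622; OOP now €2,622. Plan pays €4,202 − €2,622 = €1,580.
Claim 2 (€2,193): 20% coinsurance on €2,193 = €438.60. Cost to patient: €438.60. OOP to date €3,060.60. Insurer: €2,193 − €438.60 = €1,754.40.
Claim 3 (€3,161): 20% coinsurance on €3,161 = €632.20. Cost to patient: €632.20. OOP to date €3,692.80. Plan pays €3,161 − €632.20 = €2,528.80.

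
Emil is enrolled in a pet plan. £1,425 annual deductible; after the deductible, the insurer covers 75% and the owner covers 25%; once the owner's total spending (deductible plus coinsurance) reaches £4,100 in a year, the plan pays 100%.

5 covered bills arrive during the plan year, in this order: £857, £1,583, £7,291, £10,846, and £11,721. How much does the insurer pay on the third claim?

#1 (£857): entire amount goes to the deductible. Cost to owner: £857. OOP to date £857. Insurer: £857 − £857 = £0.
#2 (£1,583): £568 to deductible, leaving £1,015; 25% of £1,015 = £253.75. Cost to owner: £821.75. OOP to date £1,678.75. Insurer: £1,583 − £821.75 = £761.25.
#3 (£7,291): 25% coinsurance on £7,291 = £1,822.75. Owner pays £1,822.75; OOP now £3,501.50. Insurer: £7,291 − £1,822.75 = £5,468.25.

£5,468.25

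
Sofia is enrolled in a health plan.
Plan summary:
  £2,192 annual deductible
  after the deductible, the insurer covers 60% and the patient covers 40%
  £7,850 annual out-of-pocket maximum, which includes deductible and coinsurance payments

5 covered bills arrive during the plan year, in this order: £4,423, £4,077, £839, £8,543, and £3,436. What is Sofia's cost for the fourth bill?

Bill 1, £4,423: £2,192 finishes the deductible; £2,231 goes to coinsurance; coinsurance £2,231 × 40% = £892.40. Patient pays £3,084.40; OOP now £3,084.40.
Bill 2, £4,077: 40% coinsurance on £4,077 = £1,630.80. Patient pays £1,630.80; OOP now £4,715.20.
Bill 3, £839: deductible met; 40% of £839 = £335.60. Patient pays £335.60; OOP now £5,050.80.
Bill 4, £8,543: deductible met; 40% of £8,543 = £3,417.20. Adding that to £5,050.80 gives £8,468, past the £7,850 cap; patient pays only £7,850 − £5,050.80 = £2,799.20.

£2,799.20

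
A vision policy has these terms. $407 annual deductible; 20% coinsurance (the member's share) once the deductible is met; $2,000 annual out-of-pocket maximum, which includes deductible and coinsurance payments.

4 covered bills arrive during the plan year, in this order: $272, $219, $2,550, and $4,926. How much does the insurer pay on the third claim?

Claim 1 ($272): entire amount goes to the deductible. Member owes $272 (running OOP $272). Plan pays $272 − $272 = $0.
Claim 2 ($219): $135 to deductible, leaving $84; coinsurance $84 × 20% = $16.80. Member owes $151.80 (running OOP $423.80). Insurer: $219 − $151.80 = $67.20.
Claim 3 ($2,550): deductible met; 20% of $2,550 = $510. Member owes $510 (running OOP $933.80). Insurer: $2,550 − $510 = $2,040.

$2,040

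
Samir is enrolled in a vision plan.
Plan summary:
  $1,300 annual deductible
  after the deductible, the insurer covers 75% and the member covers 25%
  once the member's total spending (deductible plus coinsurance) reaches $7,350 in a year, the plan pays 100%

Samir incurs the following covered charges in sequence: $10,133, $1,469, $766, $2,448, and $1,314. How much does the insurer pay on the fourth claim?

$1,836

#1 ($10,133): $1,300 finishes the deductible; $8,833 goes to coinsurance; coinsurance $8,833 × 25% = $2,208.25. Member owes $3,508.25 (running OOP $3,508.25). Plan pays $10,133 − $3,508.25 = $6,624.75.
#2 ($1,469): deductible already satisfied, so member's share is 25% × $1,469 = $367.25. Member owes $367.25 (running OOP $3,875.50). Plan pays $1,469 − $367.25 = $1,101.75.
#3 ($766): deductible met; 25% of $766 = $191.50. Member pays $191.50; OOP now $4,067. Insurer: $766 − $191.50 = $574.50.
#4 ($2,448): deductible met; 25% of $2,448 = $612. Member pays $612; OOP now $4,679. Plan pays $2,448 − $612 = $1,836.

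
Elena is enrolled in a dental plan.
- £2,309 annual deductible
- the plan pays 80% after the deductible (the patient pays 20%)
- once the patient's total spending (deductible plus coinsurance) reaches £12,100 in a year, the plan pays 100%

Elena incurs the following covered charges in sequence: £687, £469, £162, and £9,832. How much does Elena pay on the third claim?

#1 (£687): all of it applies to the deductible. Patient owes £687 (running OOP £687).
#2 (£469): entire amount goes to the deductible. Patient owes £469 (running OOP £1,156).
#3 (£162): fully absorbed by the deductible. Cost to patient: £162. OOP to date £1,318.

£162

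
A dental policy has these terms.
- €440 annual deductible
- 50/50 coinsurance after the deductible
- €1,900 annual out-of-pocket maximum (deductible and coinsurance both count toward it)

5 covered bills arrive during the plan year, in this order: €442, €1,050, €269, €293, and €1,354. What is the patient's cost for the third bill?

Claim 1 (€442): €440 to deductible, leaving €2; 50% of €2 = €1. Patient pays €441; OOP now €441.
Claim 2 (€1,050): deductible already satisfied, so patient's share is 50% × €1,050 = €525. Patient pays €525; OOP now €966.
Claim 3 (€269): deductible met; 50% of €269 = €134.50. Patient owes €134.50 (running OOP €1,100.50).

€134.50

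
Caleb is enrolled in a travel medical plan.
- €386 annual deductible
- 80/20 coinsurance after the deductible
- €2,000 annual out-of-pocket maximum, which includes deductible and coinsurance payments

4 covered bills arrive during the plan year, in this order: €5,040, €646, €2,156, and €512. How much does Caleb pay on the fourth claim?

€102.40

#1 (€5,040): deductible takes €386, €4,654 remains; traveler's 20% is €930.80. Traveler pays €1,316.80; OOP now €1,316.80.
#2 (€646): deductible already satisfied, so traveler's share is 20% × €646 = €129.20. Cost to traveler: €129.20. OOP to date €1,446.
#3 (€2,156): 20% coinsurance on €2,156 = €431.20. Traveler pays €431.20; OOP now €1,877.20.
#4 (€512): 20% coinsurance on €512 = €102.40. Traveler owes €102.40 (running OOP €1,979.60).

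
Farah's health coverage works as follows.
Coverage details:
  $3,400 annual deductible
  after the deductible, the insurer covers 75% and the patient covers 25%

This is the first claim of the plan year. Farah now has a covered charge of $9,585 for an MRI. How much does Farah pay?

$4,946.25

Nothing has been paid toward the $3,400 deductible, so the first $3,400 of this charge is applied there.
That leaves $9,585 − $3,400 = $6,185 for coinsurance.
Patient's 25% share of $6,185 is $1,546.25.
Patient responsibility: $3,400 + $1,546.25 = $4,946.25.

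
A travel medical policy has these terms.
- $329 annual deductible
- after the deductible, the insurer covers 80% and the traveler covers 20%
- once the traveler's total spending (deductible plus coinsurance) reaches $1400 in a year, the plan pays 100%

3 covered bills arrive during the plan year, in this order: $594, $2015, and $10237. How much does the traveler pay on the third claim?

Claim 1 — $594: $329 to deductible, leaving $265; coinsurance $265 × 20% = $53. Cost to traveler: $382. OOP to date $382.
Claim 2 — $2015: 20% coinsurance on $2015 = $403. Traveler owes $403 (running OOP $785).
Claim 3 — $10237: deductible already satisfied, so traveler's share is 20% × $10237 = $2047.40. Adding that to $785 gives $2832.40, past the $1400 cap; traveler pays only $1400 − $785 = $615.

$615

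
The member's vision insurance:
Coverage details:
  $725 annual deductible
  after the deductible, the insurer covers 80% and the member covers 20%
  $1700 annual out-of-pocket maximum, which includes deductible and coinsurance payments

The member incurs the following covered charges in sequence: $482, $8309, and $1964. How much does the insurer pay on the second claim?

$7091

Claim 1 ($482): fully absorbed by the deductible. Cost to member: $482. OOP to date $482. Plan pays $482 − $482 = $0.
Claim 2 ($8309): deductible takes $243, $8066 remains; coinsurance $8066 × 20% = $1613.20. Deductible plus coinsurance: $243 + $1613.20 = $1856.20. OOP would hit $2338.20 > $1700, so the cap limits the member to $1700 − $482 = $1218. Plan pays $8309 − $1218 = $7091.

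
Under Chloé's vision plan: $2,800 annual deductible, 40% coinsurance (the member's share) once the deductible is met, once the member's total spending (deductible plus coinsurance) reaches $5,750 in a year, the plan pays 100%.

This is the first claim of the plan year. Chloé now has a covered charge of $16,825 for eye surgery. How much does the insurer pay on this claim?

$11,075

The full $2,800 deductible is still open; $2,800 of this bill applies to it.
That leaves $16,825 − $2,800 = $14,025 for coinsurance.
Coinsurance: $14,025 × 40% = $5,610.
So the member owes $2,800 + $5,610 = $8,410 before any cap.
Year-to-date out-of-pocket would reach $0 + $8,410 = $8,410, above the $5,750 maximum, so the member pays only $5,750 − $0 = $5,750.
The plan picks up $16,825 − $5,750 = $11,075.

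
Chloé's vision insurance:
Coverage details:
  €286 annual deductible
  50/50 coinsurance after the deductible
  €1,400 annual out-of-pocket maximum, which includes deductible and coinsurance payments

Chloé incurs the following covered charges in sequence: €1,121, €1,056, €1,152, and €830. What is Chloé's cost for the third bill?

€168.50

Bill 1, €1,121: deductible takes €286, €835 remains; member's 50% is €417.50. Member owes €703.50 (running OOP €703.50).
Bill 2, €1,056: deductible met; 50% of €1,056 = €528. Member pays €528; OOP now €1,231.50.
Bill 3, €1,152: deductible met; 50% of €1,152 = €576. Adding that to €1,231.50 gives €1,807.50, past the €1,400 cap; member pays only €1,400 − €1,231.50 = €168.50.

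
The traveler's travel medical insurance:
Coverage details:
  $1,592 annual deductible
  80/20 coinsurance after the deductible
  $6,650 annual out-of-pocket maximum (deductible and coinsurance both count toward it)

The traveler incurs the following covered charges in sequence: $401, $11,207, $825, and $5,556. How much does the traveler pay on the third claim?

#1 ($401): all of it applies to the deductible. Cost to traveler: $401. OOP to date $401.
#2 ($11,207): $1,191 to deductible, leaving $10,016; coinsurance $10,016 × 20% = $2,003.20. Traveler owes $3,194.20 (running OOP $3,595.20).
#3 ($825): deductible already satisfied, so traveler's share is 20% × $825 = $165. Traveler pays $165; OOP now $3,760.20.

$165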